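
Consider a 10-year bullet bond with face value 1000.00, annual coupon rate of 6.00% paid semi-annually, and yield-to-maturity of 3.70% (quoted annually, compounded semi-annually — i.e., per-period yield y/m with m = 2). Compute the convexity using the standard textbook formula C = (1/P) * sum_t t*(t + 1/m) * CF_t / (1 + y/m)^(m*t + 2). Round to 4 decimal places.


Coupon per period c = face * coupon_rate / m = 30.000000
Periods per year m = 2; per-period yield y/m = 0.018500
Number of cashflows N = 20
Cashflows (t years, CF_t, discount factor 1/(1+y/m)^(m*t), PV):
  t = 0.5000: CF_t = 30.000000, DF = 0.981836, PV = 29.455081
  t = 1.0000: CF_t = 30.000000, DF = 0.964002, PV = 28.920060
  t = 1.5000: CF_t = 30.000000, DF = 0.946492, PV = 28.394757
  t = 2.0000: CF_t = 30.000000, DF = 0.929300, PV = 27.878995
  t = 2.5000: CF_t = 30.000000, DF = 0.912420, PV = 27.372602
  t = 3.0000: CF_t = 30.000000, DF = 0.895847, PV = 26.875407
  t = 3.5000: CF_t = 30.000000, DF = 0.879575, PV = 26.387243
  t = 4.0000: CF_t = 30.000000, DF = 0.863598, PV = 25.907946
  t = 4.5000: CF_t = 30.000000, DF = 0.847912, PV = 25.437355
  t = 5.0000: CF_t = 30.000000, DF = 0.832510, PV = 24.975312
  t = 5.5000: CF_t = 30.000000, DF = 0.817389, PV = 24.521661
  t = 6.0000: CF_t = 30.000000, DF = 0.802542, PV = 24.076251
  t = 6.5000: CF_t = 30.000000, DF = 0.787964, PV = 23.638930
  t = 7.0000: CF_t = 30.000000, DF = 0.773652, PV = 23.209554
  t = 7.5000: CF_t = 30.000000, DF = 0.759599, PV = 22.787976
  t = 8.0000: CF_t = 30.000000, DF = 0.745802, PV = 22.374056
  t = 8.5000: CF_t = 30.000000, DF = 0.732255, PV = 21.967654
  t = 9.0000: CF_t = 30.000000, DF = 0.718954, PV = 21.568635
  t = 9.5000: CF_t = 30.000000, DF = 0.705895, PV = 21.176863
  t = 10.0000: CF_t = 1030.000000, DF = 0.693074, PV = 713.865770
Price P = sum_t PV_t = 1190.792109
Convexity numerator sum_t t*(t + 1/m) * CF_t / (1+y/m)^(m*t + 2):
  t = 0.5000: term = 14.197378
  t = 1.0000: term = 41.818493
  t = 1.5000: term = 82.117807
  t = 2.0000: term = 134.377036
  t = 2.5000: term = 197.904325
  t = 3.0000: term = 272.033436
  t = 3.5000: term = 356.122973
  t = 4.0000: term = 449.555615
  t = 4.5000: term = 551.737377
  t = 5.0000: term = 662.096891
  t = 5.5000: term = 780.084702
  t = 6.0000: term = 905.172591
  t = 6.5000: term = 1036.852911
  t = 7.0000: term = 1174.637942
  t = 7.5000: term = 1318.059265
  t = 8.0000: term = 1466.667158
  t = 8.5000: term = 1620.029998
  t = 9.0000: term = 1777.733689
  t = 9.5000: term = 1939.381105
  t = 10.0000: term = 72257.642889
Convexity = (1/P) * sum = 87038.223584 / 1190.792109 = 73.092711

Answer: Convexity = 73.0927


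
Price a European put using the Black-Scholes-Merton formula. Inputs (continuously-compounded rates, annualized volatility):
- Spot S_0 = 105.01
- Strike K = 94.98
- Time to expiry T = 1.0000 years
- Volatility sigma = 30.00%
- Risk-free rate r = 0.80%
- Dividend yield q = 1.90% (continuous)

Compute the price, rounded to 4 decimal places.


Answer: Price = 7.8687

Derivation:
d1 = (ln(S/K) + (r - q + 0.5*sigma^2) * T) / (sigma * sqrt(T)) = 0.44796414
d2 = d1 - sigma * sqrt(T) = 0.14796414
exp(-rT) = 0.99203191; exp(-qT) = 0.98117936
P = K * exp(-rT) * N(-d2) - S_0 * exp(-qT) * N(-d1)
N(-d1) = 0.32708954; N(-d2) = 0.44118554
P = 94.9800 * 0.99203191 * 0.44118554 - 105.0100 * 0.98117936 * 0.32708954 = 7.8687


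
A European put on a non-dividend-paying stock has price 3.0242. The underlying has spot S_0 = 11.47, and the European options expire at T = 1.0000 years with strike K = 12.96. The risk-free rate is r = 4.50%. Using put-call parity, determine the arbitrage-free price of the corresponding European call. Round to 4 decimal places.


Answer: Call price = 2.1045

Derivation:
Put-call parity: C - P = S_0 * exp(-qT) - K * exp(-rT).
S_0 * exp(-qT) = 11.4700 * 1.00000000 = 11.47000000
K * exp(-rT) = 12.9600 * 0.95599748 = 12.38972736
C = P + S*exp(-qT) - K*exp(-rT)
C = 3.0242 + 11.47000000 - 12.38972736 = 2.1045


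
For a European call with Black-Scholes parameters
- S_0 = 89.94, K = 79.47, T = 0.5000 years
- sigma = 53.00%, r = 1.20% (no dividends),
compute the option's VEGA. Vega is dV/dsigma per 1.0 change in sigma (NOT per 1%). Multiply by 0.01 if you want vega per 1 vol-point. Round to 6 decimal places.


d1 = 0.5336339807; d2 = 0.1588673866
phi(d1) = 0.3459983939; exp(-qT) = 1.0000000000; exp(-rT) = 0.9940179641
Vega = S * exp(-qT) * phi(d1) * sqrt(T) = 89.9400 * 1.0000000000 * 0.3459983939 * 0.7071067812 = 22.004523

Answer: Vega = 22.004523


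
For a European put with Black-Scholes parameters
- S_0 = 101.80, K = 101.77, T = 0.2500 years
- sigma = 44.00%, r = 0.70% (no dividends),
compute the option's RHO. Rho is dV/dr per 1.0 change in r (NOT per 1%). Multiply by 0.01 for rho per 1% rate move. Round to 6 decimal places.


d1 = 0.1192942678; d2 = -0.1007057322
phi(d1) = 0.3961136578; exp(-qT) = 1.0000000000; exp(-rT) = 0.9982515304
N(-d2) = 0.5401079696
Rho = -K*T*exp(-rT)*N(-d2) = -101.7700 * 0.2500 * 0.9982515304 * 0.5401079696 = -13.717670

Answer: Rho = -13.717670


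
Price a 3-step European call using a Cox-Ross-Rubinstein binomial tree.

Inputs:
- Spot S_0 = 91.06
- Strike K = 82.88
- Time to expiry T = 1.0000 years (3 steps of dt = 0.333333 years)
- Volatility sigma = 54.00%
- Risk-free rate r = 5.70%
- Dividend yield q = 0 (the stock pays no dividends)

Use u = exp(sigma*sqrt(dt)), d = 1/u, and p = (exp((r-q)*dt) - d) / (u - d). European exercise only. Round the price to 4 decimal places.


dt = T/N = 0.333333
u = exp(sigma*sqrt(dt)) = 1.365839; d = 1/u = 0.732151
p = (exp((r-q)*dt) - d) / (u - d) = 0.452953
Discount per step: exp(-r*dt) = 0.981179
Stock lattice S(k, i) with i counting down-moves:
  k=0: S(0,0) = 91.0600
  k=1: S(1,0) = 124.3733; S(1,1) = 66.6696
  k=2: S(2,0) = 169.8740; S(2,1) = 91.0600; S(2,2) = 48.8122
  k=3: S(3,0) = 232.0206; S(3,1) = 124.3733; S(3,2) = 66.6696; S(3,3) = 35.7379
Terminal payoffs V(N, i) = max(S_T - K, 0):
  V(3,0) = 149.140578; V(3,1) = 41.493331; V(3,2) = 0.000000; V(3,3) = 0.000000
Backward induction: V(k, i) = exp(-r*dt) * [p * V(k+1, i) + (1-p) * V(k+1, i+1)].
  V(2,0) = exp(-r*dt) * [p*149.140578 + (1-p)*41.493331] = 88.553843
  V(2,1) = exp(-r*dt) * [p*41.493331 + (1-p)*0.000000] = 18.440795
  V(2,2) = exp(-r*dt) * [p*0.000000 + (1-p)*0.000000] = 0.000000
  V(1,0) = exp(-r*dt) * [p*88.553843 + (1-p)*18.440795] = 49.253925
  V(1,1) = exp(-r*dt) * [p*18.440795 + (1-p)*0.000000] = 8.195605
  V(0,0) = exp(-r*dt) * [p*49.253925 + (1-p)*8.195605] = 26.288822

Answer: Price = V(0,0) = 26.2888


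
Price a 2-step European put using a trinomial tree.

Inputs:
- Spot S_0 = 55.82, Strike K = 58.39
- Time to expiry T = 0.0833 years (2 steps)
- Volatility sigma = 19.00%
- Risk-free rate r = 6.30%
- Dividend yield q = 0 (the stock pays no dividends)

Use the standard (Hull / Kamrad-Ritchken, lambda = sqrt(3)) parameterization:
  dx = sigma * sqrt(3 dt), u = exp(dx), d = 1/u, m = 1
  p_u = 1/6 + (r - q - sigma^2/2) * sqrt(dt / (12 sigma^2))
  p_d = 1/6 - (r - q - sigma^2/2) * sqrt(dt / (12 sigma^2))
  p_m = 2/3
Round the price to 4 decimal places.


Answer: Price = V(0,0) = 2.7548

Derivation:
dt = T/N = 0.041650; dx = sigma*sqrt(3*dt) = 0.067162
u = exp(dx) = 1.069468; d = 1/u = 0.935044
p_u = 0.180604, p_m = 0.666667, p_d = 0.152729
Discount per step: exp(-r*dt) = 0.997379
Stock lattice S(k, j) with j the centered position index:
  k=0: S(0,+0) = 55.8200
  k=1: S(1,-1) = 52.1942; S(1,+0) = 55.8200; S(1,+1) = 59.6977
  k=2: S(2,-2) = 48.8038; S(2,-1) = 52.1942; S(2,+0) = 55.8200; S(2,+1) = 59.6977; S(2,+2) = 63.8448
Terminal payoffs V(N, j) = max(K - S_T, 0):
  V(2,-2) = 9.586169; V(2,-1) = 6.195845; V(2,+0) = 2.570000; V(2,+1) = 0.000000; V(2,+2) = 0.000000
Backward induction: V(k, j) = exp(-r*dt) * [p_u * V(k+1, j+1) + p_m * V(k+1, j) + p_d * V(k+1, j-1)]
  V(1,-1) = exp(-r*dt) * [p_u*2.570000 + p_m*6.195845 + p_d*9.586169] = 6.042925
  V(1,+0) = exp(-r*dt) * [p_u*0.000000 + p_m*2.570000 + p_d*6.195845] = 2.652648
  V(1,+1) = exp(-r*dt) * [p_u*0.000000 + p_m*0.000000 + p_d*2.570000] = 0.391485
  V(0,+0) = exp(-r*dt) * [p_u*0.391485 + p_m*2.652648 + p_d*6.042925] = 2.754827


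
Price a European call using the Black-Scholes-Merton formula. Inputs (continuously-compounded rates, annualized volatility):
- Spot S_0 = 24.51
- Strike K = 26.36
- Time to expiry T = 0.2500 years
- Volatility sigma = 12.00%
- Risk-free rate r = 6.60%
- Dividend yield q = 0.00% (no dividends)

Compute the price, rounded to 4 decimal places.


Answer: Price = 0.1416

Derivation:
d1 = (ln(S/K) + (r - q + 0.5*sigma^2) * T) / (sigma * sqrt(T)) = -0.90777520
d2 = d1 - sigma * sqrt(T) = -0.96777520
exp(-rT) = 0.98363538; exp(-qT) = 1.00000000
C = S_0 * exp(-qT) * N(d1) - K * exp(-rT) * N(d2)
N(d1) = 0.18199850; N(d2) = 0.16657833
C = 24.5100 * 1.00000000 * 0.18199850 - 26.3600 * 0.98363538 * 0.16657833 = 0.1416


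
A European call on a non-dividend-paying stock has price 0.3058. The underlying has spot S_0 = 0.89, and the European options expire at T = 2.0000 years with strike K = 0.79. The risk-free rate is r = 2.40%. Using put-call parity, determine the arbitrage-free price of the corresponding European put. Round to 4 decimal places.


Answer: Put price = 0.1688

Derivation:
Put-call parity: C - P = S_0 * exp(-qT) - K * exp(-rT).
S_0 * exp(-qT) = 0.8900 * 1.00000000 = 0.89000000
K * exp(-rT) = 0.7900 * 0.95313379 = 0.75297569
P = C - S*exp(-qT) + K*exp(-rT)
P = 0.3058 - 0.89000000 + 0.75297569 = 0.1688


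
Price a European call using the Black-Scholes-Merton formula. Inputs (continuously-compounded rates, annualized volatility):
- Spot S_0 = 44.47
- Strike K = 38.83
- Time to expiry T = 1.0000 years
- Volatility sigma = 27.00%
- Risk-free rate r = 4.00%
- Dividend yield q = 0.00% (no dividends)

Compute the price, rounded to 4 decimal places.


d1 = (ln(S/K) + (r - q + 0.5*sigma^2) * T) / (sigma * sqrt(T)) = 0.78545060
d2 = d1 - sigma * sqrt(T) = 0.51545060
exp(-rT) = 0.96078944; exp(-qT) = 1.00000000
C = S_0 * exp(-qT) * N(d1) - K * exp(-rT) * N(d2)
N(d1) = 0.78390529; N(d2) = 0.69688091
C = 44.4700 * 1.00000000 * 0.78390529 - 38.8300 * 0.96078944 * 0.69688091 = 8.8614

Answer: Price = 8.8614


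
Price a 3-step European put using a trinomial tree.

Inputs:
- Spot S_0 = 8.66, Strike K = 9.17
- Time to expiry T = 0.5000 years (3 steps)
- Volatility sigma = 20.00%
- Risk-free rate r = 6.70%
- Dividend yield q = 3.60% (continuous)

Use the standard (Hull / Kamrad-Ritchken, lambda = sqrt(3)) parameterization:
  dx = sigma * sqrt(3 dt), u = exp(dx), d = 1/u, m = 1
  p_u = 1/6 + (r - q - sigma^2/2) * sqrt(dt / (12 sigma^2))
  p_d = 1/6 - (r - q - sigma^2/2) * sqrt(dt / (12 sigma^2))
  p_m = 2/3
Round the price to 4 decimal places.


Answer: Price = V(0,0) = 0.7085

Derivation:
dt = T/N = 0.166667; dx = sigma*sqrt(3*dt) = 0.141421
u = exp(dx) = 1.151910; d = 1/u = 0.868123
p_u = 0.173148, p_m = 0.666667, p_d = 0.160185
Discount per step: exp(-r*dt) = 0.988895
Stock lattice S(k, j) with j the centered position index:
  k=0: S(0,+0) = 8.6600
  k=1: S(1,-1) = 7.5179; S(1,+0) = 8.6600; S(1,+1) = 9.9755
  k=2: S(2,-2) = 6.5265; S(2,-1) = 7.5179; S(2,+0) = 8.6600; S(2,+1) = 9.9755; S(2,+2) = 11.4909
  k=3: S(3,-3) = 5.6658; S(3,-2) = 6.5265; S(3,-1) = 7.5179; S(3,+0) = 8.6600; S(3,+1) = 9.9755; S(3,+2) = 11.4909; S(3,+3) = 13.2365
Terminal payoffs V(N, j) = max(K - S_T, 0):
  V(3,-3) = 3.504186; V(3,-2) = 2.643492; V(3,-1) = 1.652051; V(3,+0) = 0.510000; V(3,+1) = 0.000000; V(3,+2) = 0.000000; V(3,+3) = 0.000000
Backward induction: V(k, j) = exp(-r*dt) * [p_u * V(k+1, j+1) + p_m * V(k+1, j) + p_d * V(k+1, j-1)]
  V(2,-2) = exp(-r*dt) * [p_u*1.652051 + p_m*2.643492 + p_d*3.504186] = 2.580716
  V(2,-1) = exp(-r*dt) * [p_u*0.510000 + p_m*1.652051 + p_d*2.643492] = 1.595207
  V(2,+0) = exp(-r*dt) * [p_u*0.000000 + p_m*0.510000 + p_d*1.652051] = 0.597919
  V(2,+1) = exp(-r*dt) * [p_u*0.000000 + p_m*0.000000 + p_d*0.510000] = 0.080787
  V(2,+2) = exp(-r*dt) * [p_u*0.000000 + p_m*0.000000 + p_d*0.000000] = 0.000000
  V(1,-1) = exp(-r*dt) * [p_u*0.597919 + p_m*1.595207 + p_d*2.580716] = 1.562843
  V(1,+0) = exp(-r*dt) * [p_u*0.080787 + p_m*0.597919 + p_d*1.595207] = 0.660710
  V(1,+1) = exp(-r*dt) * [p_u*0.000000 + p_m*0.080787 + p_d*0.597919] = 0.147974
  V(0,+0) = exp(-r*dt) * [p_u*0.147974 + p_m*0.660710 + p_d*1.562843] = 0.708483


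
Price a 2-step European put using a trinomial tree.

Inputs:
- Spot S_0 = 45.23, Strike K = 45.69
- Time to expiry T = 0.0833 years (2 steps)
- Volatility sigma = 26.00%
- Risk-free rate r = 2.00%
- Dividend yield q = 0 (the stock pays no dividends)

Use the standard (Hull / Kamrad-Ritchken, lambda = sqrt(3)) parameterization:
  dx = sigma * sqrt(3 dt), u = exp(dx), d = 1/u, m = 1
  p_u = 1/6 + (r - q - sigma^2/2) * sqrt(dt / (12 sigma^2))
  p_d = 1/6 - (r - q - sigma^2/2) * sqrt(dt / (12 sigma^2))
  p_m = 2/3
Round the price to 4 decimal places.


Answer: Price = V(0,0) = 1.4630

Derivation:
dt = T/N = 0.041650; dx = sigma*sqrt(3*dt) = 0.091905
u = exp(dx) = 1.096261; d = 1/u = 0.912191
p_u = 0.163540, p_m = 0.666667, p_d = 0.169794
Discount per step: exp(-r*dt) = 0.999167
Stock lattice S(k, j) with j the centered position index:
  k=0: S(0,+0) = 45.2300
  k=1: S(1,-1) = 41.2584; S(1,+0) = 45.2300; S(1,+1) = 49.5839
  k=2: S(2,-2) = 37.6356; S(2,-1) = 41.2584; S(2,+0) = 45.2300; S(2,+1) = 49.5839; S(2,+2) = 54.3569
Terminal payoffs V(N, j) = max(K - S_T, 0):
  V(2,-2) = 8.054431; V(2,-1) = 4.431585; V(2,+0) = 0.460000; V(2,+1) = 0.000000; V(2,+2) = 0.000000
Backward induction: V(k, j) = exp(-r*dt) * [p_u * V(k+1, j+1) + p_m * V(k+1, j) + p_d * V(k+1, j-1)]
  V(1,-1) = exp(-r*dt) * [p_u*0.460000 + p_m*4.431585 + p_d*8.054431] = 4.393548
  V(1,+0) = exp(-r*dt) * [p_u*0.000000 + p_m*0.460000 + p_d*4.431585] = 1.058240
  V(1,+1) = exp(-r*dt) * [p_u*0.000000 + p_m*0.000000 + p_d*0.460000] = 0.078040
  V(0,+0) = exp(-r*dt) * [p_u*0.078040 + p_m*1.058240 + p_d*4.393548] = 1.463033


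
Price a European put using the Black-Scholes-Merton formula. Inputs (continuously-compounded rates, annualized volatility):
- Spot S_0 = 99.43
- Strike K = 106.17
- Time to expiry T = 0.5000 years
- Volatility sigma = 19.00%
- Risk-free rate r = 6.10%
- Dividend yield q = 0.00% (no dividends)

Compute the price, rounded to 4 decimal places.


d1 = (ln(S/K) + (r - q + 0.5*sigma^2) * T) / (sigma * sqrt(T)) = -0.19399068
d2 = d1 - sigma * sqrt(T) = -0.32834097
exp(-rT) = 0.96996043; exp(-qT) = 1.00000000
P = K * exp(-rT) * N(-d2) - S_0 * exp(-qT) * N(-d1)
N(-d1) = 0.57690841; N(-d2) = 0.62867306
P = 106.1700 * 0.96996043 * 0.62867306 - 99.4300 * 1.00000000 * 0.57690841 = 7.3792

Answer: Price = 7.3792


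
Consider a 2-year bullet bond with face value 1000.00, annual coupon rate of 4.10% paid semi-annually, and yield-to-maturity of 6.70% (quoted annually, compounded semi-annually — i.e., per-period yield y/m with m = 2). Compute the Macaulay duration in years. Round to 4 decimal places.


Answer: Macaulay duration = 1.9388 years

Derivation:
Coupon per period c = face * coupon_rate / m = 20.500000
Periods per year m = 2; per-period yield y/m = 0.033500
Number of cashflows N = 4
Cashflows (t years, CF_t, discount factor 1/(1+y/m)^(m*t), PV):
  t = 0.5000: CF_t = 20.500000, DF = 0.967586, PV = 19.835510
  t = 1.0000: CF_t = 20.500000, DF = 0.936222, PV = 19.192560
  t = 1.5000: CF_t = 20.500000, DF = 0.905876, PV = 18.570450
  t = 2.0000: CF_t = 1020.500000, DF = 0.876512, PV = 894.480928
Price P = sum_t PV_t = 952.079448
Macaulay numerator sum_t t * PV_t:
  t * PV_t at t = 0.5000: 9.917755
  t * PV_t at t = 1.0000: 19.192560
  t * PV_t at t = 1.5000: 27.855674
  t * PV_t at t = 2.0000: 1788.961857
Macaulay duration D = (sum_t t * PV_t) / P = 1845.927846 / 952.079448 = 1.938838


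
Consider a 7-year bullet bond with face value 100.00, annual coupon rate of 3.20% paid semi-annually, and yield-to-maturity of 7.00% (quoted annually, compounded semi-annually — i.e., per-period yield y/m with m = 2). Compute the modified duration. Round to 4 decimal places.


Answer: Modified duration = 6.0117

Derivation:
Coupon per period c = face * coupon_rate / m = 1.600000
Periods per year m = 2; per-period yield y/m = 0.035000
Number of cashflows N = 14
Cashflows (t years, CF_t, discount factor 1/(1+y/m)^(m*t), PV):
  t = 0.5000: CF_t = 1.600000, DF = 0.966184, PV = 1.545894
  t = 1.0000: CF_t = 1.600000, DF = 0.933511, PV = 1.493617
  t = 1.5000: CF_t = 1.600000, DF = 0.901943, PV = 1.443108
  t = 2.0000: CF_t = 1.600000, DF = 0.871442, PV = 1.394308
  t = 2.5000: CF_t = 1.600000, DF = 0.841973, PV = 1.347157
  t = 3.0000: CF_t = 1.600000, DF = 0.813501, PV = 1.301601
  t = 3.5000: CF_t = 1.600000, DF = 0.785991, PV = 1.257586
  t = 4.0000: CF_t = 1.600000, DF = 0.759412, PV = 1.215058
  t = 4.5000: CF_t = 1.600000, DF = 0.733731, PV = 1.173970
  t = 5.0000: CF_t = 1.600000, DF = 0.708919, PV = 1.134270
  t = 5.5000: CF_t = 1.600000, DF = 0.684946, PV = 1.095913
  t = 6.0000: CF_t = 1.600000, DF = 0.661783, PV = 1.058853
  t = 6.5000: CF_t = 1.600000, DF = 0.639404, PV = 1.023047
  t = 7.0000: CF_t = 101.600000, DF = 0.617782, PV = 62.766630
Price P = sum_t PV_t = 79.251011
First compute Macaulay numerator sum_t t * PV_t:
  t * PV_t at t = 0.5000: 0.772947
  t * PV_t at t = 1.0000: 1.493617
  t * PV_t at t = 1.5000: 2.164662
  t * PV_t at t = 2.0000: 2.788615
  t * PV_t at t = 2.5000: 3.367893
  t * PV_t at t = 3.0000: 3.904803
  t * PV_t at t = 3.5000: 4.401549
  t * PV_t at t = 4.0000: 4.860234
  t * PV_t at t = 4.5000: 5.282863
  t * PV_t at t = 5.0000: 5.671351
  t * PV_t at t = 5.5000: 6.027522
  t * PV_t at t = 6.0000: 6.353120
  t * PV_t at t = 6.5000: 6.649803
  t * PV_t at t = 7.0000: 439.366409
Macaulay duration D = 493.105389 / 79.251011 = 6.222071
Modified duration = D / (1 + y/m) = 6.222071 / (1 + 0.035000) = 6.011662


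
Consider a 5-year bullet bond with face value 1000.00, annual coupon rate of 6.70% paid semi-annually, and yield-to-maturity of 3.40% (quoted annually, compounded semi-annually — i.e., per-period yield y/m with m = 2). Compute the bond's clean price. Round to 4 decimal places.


Coupon per period c = face * coupon_rate / m = 33.500000
Periods per year m = 2; per-period yield y/m = 0.017000
Number of cashflows N = 10
Cashflows (t years, CF_t, discount factor 1/(1+y/m)^(m*t), PV):
  t = 0.5000: CF_t = 33.500000, DF = 0.983284, PV = 32.940020
  t = 1.0000: CF_t = 33.500000, DF = 0.966848, PV = 32.389400
  t = 1.5000: CF_t = 33.500000, DF = 0.950686, PV = 31.847984
  t = 2.0000: CF_t = 33.500000, DF = 0.934795, PV = 31.315619
  t = 2.5000: CF_t = 33.500000, DF = 0.919169, PV = 30.792152
  t = 3.0000: CF_t = 33.500000, DF = 0.903804, PV = 30.277436
  t = 3.5000: CF_t = 33.500000, DF = 0.888696, PV = 29.771323
  t = 4.0000: CF_t = 33.500000, DF = 0.873841, PV = 29.273671
  t = 4.5000: CF_t = 33.500000, DF = 0.859234, PV = 28.784337
  t = 5.0000: CF_t = 1033.500000, DF = 0.844871, PV = 873.174314
Price P = sum_t PV_t = 1150.566255

Answer: Price = 1150.5663


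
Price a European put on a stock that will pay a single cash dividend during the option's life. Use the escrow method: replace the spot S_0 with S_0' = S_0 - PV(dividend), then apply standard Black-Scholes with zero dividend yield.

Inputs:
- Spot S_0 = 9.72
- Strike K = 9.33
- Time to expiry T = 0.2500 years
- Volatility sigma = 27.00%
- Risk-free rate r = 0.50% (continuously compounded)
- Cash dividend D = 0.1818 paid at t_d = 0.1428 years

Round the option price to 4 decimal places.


PV(D) = D * exp(-r * t_d) = 0.1818 * 0.99928625 = 0.18167024
S_0' = S_0 - PV(D) = 9.7200 - 0.18167024 = 9.53832976
d1 = (ln(S_0'/K) + (r + sigma^2/2)*T) / (sigma*sqrt(T)) = 0.24033983
d2 = d1 - sigma*sqrt(T) = 0.10533983
exp(-rT) = 0.99875078
N(-d1) = 0.40503341; N(-d2) = 0.45805308
P = K * exp(-rT) * N(-d2) - S_0' * N(-d1) = 9.3300 * 0.99875078 * 0.45805308 - 9.53832976 * 0.40503341 = 0.4050

Answer: Price = 0.4050


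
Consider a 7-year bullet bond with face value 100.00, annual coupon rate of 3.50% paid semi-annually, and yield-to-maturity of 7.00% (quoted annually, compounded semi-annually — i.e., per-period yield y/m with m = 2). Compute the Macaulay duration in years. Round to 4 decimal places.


Answer: Macaulay duration = 6.1664 years

Derivation:
Coupon per period c = face * coupon_rate / m = 1.750000
Periods per year m = 2; per-period yield y/m = 0.035000
Number of cashflows N = 14
Cashflows (t years, CF_t, discount factor 1/(1+y/m)^(m*t), PV):
  t = 0.5000: CF_t = 1.750000, DF = 0.966184, PV = 1.690821
  t = 1.0000: CF_t = 1.750000, DF = 0.933511, PV = 1.633644
  t = 1.5000: CF_t = 1.750000, DF = 0.901943, PV = 1.578400
  t = 2.0000: CF_t = 1.750000, DF = 0.871442, PV = 1.525024
  t = 2.5000: CF_t = 1.750000, DF = 0.841973, PV = 1.473453
  t = 3.0000: CF_t = 1.750000, DF = 0.813501, PV = 1.423626
  t = 3.5000: CF_t = 1.750000, DF = 0.785991, PV = 1.375484
  t = 4.0000: CF_t = 1.750000, DF = 0.759412, PV = 1.328970
  t = 4.5000: CF_t = 1.750000, DF = 0.733731, PV = 1.284029
  t = 5.0000: CF_t = 1.750000, DF = 0.708919, PV = 1.240608
  t = 5.5000: CF_t = 1.750000, DF = 0.684946, PV = 1.198655
  t = 6.0000: CF_t = 1.750000, DF = 0.661783, PV = 1.158121
  t = 6.5000: CF_t = 1.750000, DF = 0.639404, PV = 1.118957
  t = 7.0000: CF_t = 101.750000, DF = 0.617782, PV = 62.859297
Price P = sum_t PV_t = 80.889090
Macaulay numerator sum_t t * PV_t:
  t * PV_t at t = 0.5000: 0.845411
  t * PV_t at t = 1.0000: 1.633644
  t * PV_t at t = 1.5000: 2.367600
  t * PV_t at t = 2.0000: 3.050048
  t * PV_t at t = 2.5000: 3.683633
  t * PV_t at t = 3.0000: 4.270878
  t * PV_t at t = 3.5000: 4.814195
  t * PV_t at t = 4.0000: 5.315881
  t * PV_t at t = 4.5000: 5.778131
  t * PV_t at t = 5.0000: 6.203040
  t * PV_t at t = 5.5000: 6.592602
  t * PV_t at t = 6.0000: 6.948725
  t * PV_t at t = 6.5000: 7.273222
  t * PV_t at t = 7.0000: 440.015080
Macaulay duration D = (sum_t t * PV_t) / P = 498.792089 / 80.889090 = 6.166370


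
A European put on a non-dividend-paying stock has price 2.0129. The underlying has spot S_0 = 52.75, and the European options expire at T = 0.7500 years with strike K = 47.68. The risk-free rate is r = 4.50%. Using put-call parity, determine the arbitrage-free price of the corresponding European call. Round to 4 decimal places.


Answer: Call price = 8.6652

Derivation:
Put-call parity: C - P = S_0 * exp(-qT) - K * exp(-rT).
S_0 * exp(-qT) = 52.7500 * 1.00000000 = 52.75000000
K * exp(-rT) = 47.6800 * 0.96681318 = 46.09765231
C = P + S*exp(-qT) - K*exp(-rT)
C = 2.0129 + 52.75000000 - 46.09765231 = 8.6652


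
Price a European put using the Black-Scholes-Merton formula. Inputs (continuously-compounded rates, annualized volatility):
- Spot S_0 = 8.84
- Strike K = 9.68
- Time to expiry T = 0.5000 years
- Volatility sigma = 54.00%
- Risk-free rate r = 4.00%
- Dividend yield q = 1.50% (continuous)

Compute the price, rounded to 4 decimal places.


Answer: Price = 1.7683

Derivation:
d1 = (ln(S/K) + (r - q + 0.5*sigma^2) * T) / (sigma * sqrt(T)) = -0.01407673
d2 = d1 - sigma * sqrt(T) = -0.39591439
exp(-rT) = 0.98019867; exp(-qT) = 0.99252805
P = K * exp(-rT) * N(-d2) - S_0 * exp(-qT) * N(-d1)
N(-d1) = 0.50561562; N(-d2) = 0.65391591
P = 9.6800 * 0.98019867 * 0.65391591 - 8.8400 * 0.99252805 * 0.50561562 = 1.7683


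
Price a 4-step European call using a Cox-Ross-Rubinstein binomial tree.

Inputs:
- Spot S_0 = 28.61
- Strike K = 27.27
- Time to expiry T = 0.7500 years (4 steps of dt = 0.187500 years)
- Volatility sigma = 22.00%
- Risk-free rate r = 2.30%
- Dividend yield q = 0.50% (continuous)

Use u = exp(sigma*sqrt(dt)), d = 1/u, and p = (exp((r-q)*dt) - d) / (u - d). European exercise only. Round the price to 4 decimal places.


Answer: Price = V(0,0) = 3.1093

Derivation:
dt = T/N = 0.187500
u = exp(sigma*sqrt(dt)) = 1.099948; d = 1/u = 0.909134
p = (exp((r-q)*dt) - d) / (u - d) = 0.493920
Discount per step: exp(-r*dt) = 0.995697
Stock lattice S(k, i) with i counting down-moves:
  k=0: S(0,0) = 28.6100
  k=1: S(1,0) = 31.4695; S(1,1) = 26.0103
  k=2: S(2,0) = 34.6148; S(2,1) = 28.6100; S(2,2) = 23.6469
  k=3: S(3,0) = 38.0745; S(3,1) = 31.4695; S(3,2) = 26.0103; S(3,3) = 21.4982
  k=4: S(4,0) = 41.8800; S(4,1) = 34.6148; S(4,2) = 28.6100; S(4,3) = 23.6469; S(4,4) = 19.5447
Terminal payoffs V(N, i) = max(S_T - K, 0):
  V(4,0) = 14.609962; V(4,1) = 7.344819; V(4,2) = 1.340000; V(4,3) = 0.000000; V(4,4) = 0.000000
Backward induction: V(k, i) = exp(-r*dt) * [p * V(k+1, i) + (1-p) * V(k+1, i+1)].
  V(3,0) = exp(-r*dt) * [p*14.609962 + (1-p)*7.344819] = 10.886168
  V(3,1) = exp(-r*dt) * [p*7.344819 + (1-p)*1.340000] = 4.287369
  V(3,2) = exp(-r*dt) * [p*1.340000 + (1-p)*0.000000] = 0.659004
  V(3,3) = exp(-r*dt) * [p*0.000000 + (1-p)*0.000000] = 0.000000
  V(2,0) = exp(-r*dt) * [p*10.886168 + (1-p)*4.287369] = 7.514170
  V(2,1) = exp(-r*dt) * [p*4.287369 + (1-p)*0.659004] = 2.440577
  V(2,2) = exp(-r*dt) * [p*0.659004 + (1-p)*0.000000] = 0.324094
  V(1,0) = exp(-r*dt) * [p*7.514170 + (1-p)*2.440577] = 4.925238
  V(1,1) = exp(-r*dt) * [p*2.440577 + (1-p)*0.324094] = 1.363573
  V(0,0) = exp(-r*dt) * [p*4.925238 + (1-p)*1.363573] = 3.109311


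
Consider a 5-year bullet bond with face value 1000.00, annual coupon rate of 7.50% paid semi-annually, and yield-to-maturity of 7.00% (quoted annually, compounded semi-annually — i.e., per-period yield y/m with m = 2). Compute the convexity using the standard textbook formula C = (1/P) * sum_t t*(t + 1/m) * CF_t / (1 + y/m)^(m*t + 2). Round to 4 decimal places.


Answer: Convexity = 20.7255

Derivation:
Coupon per period c = face * coupon_rate / m = 37.500000
Periods per year m = 2; per-period yield y/m = 0.035000
Number of cashflows N = 10
Cashflows (t years, CF_t, discount factor 1/(1+y/m)^(m*t), PV):
  t = 0.5000: CF_t = 37.500000, DF = 0.966184, PV = 36.231884
  t = 1.0000: CF_t = 37.500000, DF = 0.933511, PV = 35.006651
  t = 1.5000: CF_t = 37.500000, DF = 0.901943, PV = 33.822851
  t = 2.0000: CF_t = 37.500000, DF = 0.871442, PV = 32.679084
  t = 2.5000: CF_t = 37.500000, DF = 0.841973, PV = 31.573994
  t = 3.0000: CF_t = 37.500000, DF = 0.813501, PV = 30.506274
  t = 3.5000: CF_t = 37.500000, DF = 0.785991, PV = 29.474661
  t = 4.0000: CF_t = 37.500000, DF = 0.759412, PV = 28.477933
  t = 4.5000: CF_t = 37.500000, DF = 0.733731, PV = 27.514911
  t = 5.0000: CF_t = 1037.500000, DF = 0.708919, PV = 735.503269
Price P = sum_t PV_t = 1020.791513
Convexity numerator sum_t t*(t + 1/m) * CF_t / (1+y/m)^(m*t + 2):
  t = 0.5000: term = 16.911426
  t = 1.0000: term = 49.018625
  t = 1.5000: term = 94.721981
  t = 2.0000: term = 152.531371
  t = 2.5000: term = 221.059958
  t = 3.0000: term = 299.018300
  t = 3.5000: term = 385.208760
  t = 4.0000: term = 478.520199
  t = 4.5000: term = 577.922946
  t = 5.0000: term = 18881.504729
Convexity = (1/P) * sum = 21156.418296 / 1020.791513 = 20.725504


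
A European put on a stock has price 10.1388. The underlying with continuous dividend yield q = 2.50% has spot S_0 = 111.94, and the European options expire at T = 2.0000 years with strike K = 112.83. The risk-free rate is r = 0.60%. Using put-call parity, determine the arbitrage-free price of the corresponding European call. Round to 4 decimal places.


Answer: Call price = 5.1353

Derivation:
Put-call parity: C - P = S_0 * exp(-qT) - K * exp(-rT).
S_0 * exp(-qT) = 111.9400 * 0.95122942 = 106.48062178
K * exp(-rT) = 112.8300 * 0.98807171 = 111.48413136
C = P + S*exp(-qT) - K*exp(-rT)
C = 10.1388 + 106.48062178 - 111.48413136 = 5.1353


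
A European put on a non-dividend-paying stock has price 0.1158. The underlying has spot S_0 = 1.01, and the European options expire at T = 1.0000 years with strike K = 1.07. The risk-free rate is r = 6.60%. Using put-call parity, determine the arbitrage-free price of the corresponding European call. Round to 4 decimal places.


Put-call parity: C - P = S_0 * exp(-qT) - K * exp(-rT).
S_0 * exp(-qT) = 1.0100 * 1.00000000 = 1.01000000
K * exp(-rT) = 1.0700 * 0.93613086 = 1.00166002
C = P + S*exp(-qT) - K*exp(-rT)
C = 0.1158 + 1.01000000 - 1.00166002 = 0.1241

Answer: Call price = 0.1241


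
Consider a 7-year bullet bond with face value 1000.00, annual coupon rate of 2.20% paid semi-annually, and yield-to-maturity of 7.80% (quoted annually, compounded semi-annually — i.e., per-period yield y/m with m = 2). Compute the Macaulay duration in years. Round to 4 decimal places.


Answer: Macaulay duration = 6.4072 years

Derivation:
Coupon per period c = face * coupon_rate / m = 11.000000
Periods per year m = 2; per-period yield y/m = 0.039000
Number of cashflows N = 14
Cashflows (t years, CF_t, discount factor 1/(1+y/m)^(m*t), PV):
  t = 0.5000: CF_t = 11.000000, DF = 0.962464, PV = 10.587103
  t = 1.0000: CF_t = 11.000000, DF = 0.926337, PV = 10.189705
  t = 1.5000: CF_t = 11.000000, DF = 0.891566, PV = 9.807223
  t = 2.0000: CF_t = 11.000000, DF = 0.858100, PV = 9.439098
  t = 2.5000: CF_t = 11.000000, DF = 0.825890, PV = 9.084791
  t = 3.0000: CF_t = 11.000000, DF = 0.794889, PV = 8.743784
  t = 3.5000: CF_t = 11.000000, DF = 0.765052, PV = 8.415576
  t = 4.0000: CF_t = 11.000000, DF = 0.736335, PV = 8.099688
  t = 4.5000: CF_t = 11.000000, DF = 0.708696, PV = 7.795658
  t = 5.0000: CF_t = 11.000000, DF = 0.682094, PV = 7.503039
  t = 5.5000: CF_t = 11.000000, DF = 0.656491, PV = 7.221404
  t = 6.0000: CF_t = 11.000000, DF = 0.631849, PV = 6.950341
  t = 6.5000: CF_t = 11.000000, DF = 0.608132, PV = 6.689452
  t = 7.0000: CF_t = 1011.000000, DF = 0.585305, PV = 591.743491
Price P = sum_t PV_t = 702.270353
Macaulay numerator sum_t t * PV_t:
  t * PV_t at t = 0.5000: 5.293551
  t * PV_t at t = 1.0000: 10.189705
  t * PV_t at t = 1.5000: 14.710834
  t * PV_t at t = 2.0000: 18.878196
  t * PV_t at t = 2.5000: 22.711978
  t * PV_t at t = 3.0000: 26.231351
  t * PV_t at t = 3.5000: 29.454516
  t * PV_t at t = 4.0000: 32.398753
  t * PV_t at t = 4.5000: 35.080459
  t * PV_t at t = 5.0000: 37.515195
  t * PV_t at t = 5.5000: 39.717724
  t * PV_t at t = 6.0000: 41.702046
  t * PV_t at t = 6.5000: 43.481441
  t * PV_t at t = 7.0000: 4142.204440
Macaulay duration D = (sum_t t * PV_t) / P = 4499.570189 / 702.270353 = 6.407177


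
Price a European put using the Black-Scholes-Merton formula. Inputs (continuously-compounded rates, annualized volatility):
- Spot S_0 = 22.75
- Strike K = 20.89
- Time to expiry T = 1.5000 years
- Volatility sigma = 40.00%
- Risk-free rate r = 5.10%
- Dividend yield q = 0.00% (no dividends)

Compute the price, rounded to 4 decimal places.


d1 = (ln(S/K) + (r - q + 0.5*sigma^2) * T) / (sigma * sqrt(T)) = 0.57521076
d2 = d1 - sigma * sqrt(T) = 0.08531281
exp(-rT) = 0.92635291; exp(-qT) = 1.00000000
P = K * exp(-rT) * N(-d2) - S_0 * exp(-qT) * N(-d1)
N(-d1) = 0.28257438; N(-d2) = 0.46600635
P = 20.8900 * 0.92635291 * 0.46600635 - 22.7500 * 1.00000000 * 0.28257438 = 2.5894

Answer: Price = 2.5894


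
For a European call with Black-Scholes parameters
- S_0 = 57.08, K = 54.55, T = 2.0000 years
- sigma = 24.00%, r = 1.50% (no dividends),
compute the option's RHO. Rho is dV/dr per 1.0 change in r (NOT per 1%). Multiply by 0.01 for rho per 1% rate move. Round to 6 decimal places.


Answer: Rho = 55.143978

Derivation:
d1 = 0.3916666828; d2 = 0.0522554278
phi(d1) = 0.3694869237; exp(-qT) = 1.0000000000; exp(-rT) = 0.9704455335
N(d2) = 0.5208374159
Rho = K*T*exp(-rT)*N(d2) = 54.5500 * 2.0000 * 0.9704455335 * 0.5208374159 = 55.143978


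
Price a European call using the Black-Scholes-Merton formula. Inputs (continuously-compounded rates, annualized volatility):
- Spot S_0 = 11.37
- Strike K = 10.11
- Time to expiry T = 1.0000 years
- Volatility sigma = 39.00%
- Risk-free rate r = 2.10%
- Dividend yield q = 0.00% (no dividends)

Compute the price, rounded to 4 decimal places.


d1 = (ln(S/K) + (r - q + 0.5*sigma^2) * T) / (sigma * sqrt(T)) = 0.55000840
d2 = d1 - sigma * sqrt(T) = 0.16000840
exp(-rT) = 0.97921896; exp(-qT) = 1.00000000
C = S_0 * exp(-qT) * N(d1) - K * exp(-rT) * N(d2)
N(d1) = 0.70884319; N(d2) = 0.56356277
C = 11.3700 * 1.00000000 * 0.70884319 - 10.1100 * 0.97921896 * 0.56356277 = 2.4803

Answer: Price = 2.4803


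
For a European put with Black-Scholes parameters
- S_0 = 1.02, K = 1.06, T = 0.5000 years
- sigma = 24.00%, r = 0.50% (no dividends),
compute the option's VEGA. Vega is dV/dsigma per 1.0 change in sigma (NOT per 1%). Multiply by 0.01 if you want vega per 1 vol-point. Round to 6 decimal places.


Answer: Vega = 0.285423

Derivation:
d1 = -0.1270805285; d2 = -0.2967861560
phi(d1) = 0.3957338999; exp(-qT) = 1.0000000000; exp(-rT) = 0.9975031224
Vega = S * exp(-qT) * phi(d1) * sqrt(T) = 1.0200 * 1.0000000000 * 0.3957338999 * 0.7071067812 = 0.285423


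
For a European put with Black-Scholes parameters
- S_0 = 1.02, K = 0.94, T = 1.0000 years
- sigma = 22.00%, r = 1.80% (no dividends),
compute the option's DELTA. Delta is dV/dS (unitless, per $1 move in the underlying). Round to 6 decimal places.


Answer: Delta = -0.286690

Derivation:
d1 = 0.5630819592; d2 = 0.3430819592
phi(d1) = 0.3404560694; exp(-qT) = 1.0000000000; exp(-rT) = 0.9821610324
N(-d1) = 0.2866895378
Delta = -exp(-qT) * N(-d1) = -1.0000000000 * 0.2866895378 = -0.286690


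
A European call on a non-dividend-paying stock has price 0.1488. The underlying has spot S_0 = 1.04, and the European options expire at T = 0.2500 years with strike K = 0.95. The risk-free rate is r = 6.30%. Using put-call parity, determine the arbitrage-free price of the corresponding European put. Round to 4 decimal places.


Answer: Put price = 0.0440

Derivation:
Put-call parity: C - P = S_0 * exp(-qT) - K * exp(-rT).
S_0 * exp(-qT) = 1.0400 * 1.00000000 = 1.04000000
K * exp(-rT) = 0.9500 * 0.98437338 = 0.93515471
P = C - S*exp(-qT) + K*exp(-rT)
P = 0.1488 - 1.04000000 + 0.93515471 = 0.0440


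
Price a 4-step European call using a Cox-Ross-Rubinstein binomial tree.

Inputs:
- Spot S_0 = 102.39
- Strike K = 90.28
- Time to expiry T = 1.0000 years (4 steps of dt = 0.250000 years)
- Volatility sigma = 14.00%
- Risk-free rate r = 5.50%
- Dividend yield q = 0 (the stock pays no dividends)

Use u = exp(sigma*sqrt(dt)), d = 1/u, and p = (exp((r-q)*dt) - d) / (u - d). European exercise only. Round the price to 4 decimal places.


Answer: Price = V(0,0) = 17.5209

Derivation:
dt = T/N = 0.250000
u = exp(sigma*sqrt(dt)) = 1.072508; d = 1/u = 0.932394
p = (exp((r-q)*dt) - d) / (u - d) = 0.581319
Discount per step: exp(-r*dt) = 0.986344
Stock lattice S(k, i) with i counting down-moves:
  k=0: S(0,0) = 102.3900
  k=1: S(1,0) = 109.8141; S(1,1) = 95.4678
  k=2: S(2,0) = 117.7765; S(2,1) = 102.3900; S(2,2) = 89.0136
  k=3: S(3,0) = 126.3163; S(3,1) = 109.8141; S(3,2) = 95.4678; S(3,3) = 82.9957
  k=4: S(4,0) = 135.4753; S(4,1) = 117.7765; S(4,2) = 102.3900; S(4,3) = 89.0136; S(4,4) = 77.3847
Terminal payoffs V(N, i) = max(S_T - K, 0):
  V(4,0) = 45.195261; V(4,1) = 27.496534; V(4,2) = 12.110000; V(4,3) = 0.000000; V(4,4) = 0.000000
Backward induction: V(k, i) = exp(-r*dt) * [p * V(k+1, i) + (1-p) * V(k+1, i+1)].
  V(3,0) = exp(-r*dt) * [p*45.195261 + (1-p)*27.496534] = 37.269151
  V(3,1) = exp(-r*dt) * [p*27.496534 + (1-p)*12.110000] = 20.766967
  V(3,2) = exp(-r*dt) * [p*12.110000 + (1-p)*0.000000] = 6.943639
  V(3,3) = exp(-r*dt) * [p*0.000000 + (1-p)*0.000000] = 0.000000
  V(2,0) = exp(-r*dt) * [p*37.269151 + (1-p)*20.766967] = 29.945408
  V(2,1) = exp(-r*dt) * [p*20.766967 + (1-p)*6.943639] = 14.774846
  V(2,2) = exp(-r*dt) * [p*6.943639 + (1-p)*0.000000] = 3.981348
  V(1,0) = exp(-r*dt) * [p*29.945408 + (1-p)*14.774846] = 23.271588
  V(1,1) = exp(-r*dt) * [p*14.774846 + (1-p)*3.981348] = 10.115761
  V(0,0) = exp(-r*dt) * [p*23.271588 + (1-p)*10.115761] = 17.520917


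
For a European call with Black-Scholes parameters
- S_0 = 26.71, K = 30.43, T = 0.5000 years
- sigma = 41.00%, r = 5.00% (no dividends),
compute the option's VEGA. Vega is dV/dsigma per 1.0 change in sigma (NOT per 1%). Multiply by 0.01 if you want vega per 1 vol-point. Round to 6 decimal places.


d1 = -0.2185682127; d2 = -0.5084819930
phi(d1) = 0.3895260384; exp(-qT) = 1.0000000000; exp(-rT) = 0.9753099120
Vega = S * exp(-qT) * phi(d1) * sqrt(T) = 26.7100 * 1.0000000000 * 0.3895260384 * 0.7071067812 = 7.356909

Answer: Vega = 7.356909


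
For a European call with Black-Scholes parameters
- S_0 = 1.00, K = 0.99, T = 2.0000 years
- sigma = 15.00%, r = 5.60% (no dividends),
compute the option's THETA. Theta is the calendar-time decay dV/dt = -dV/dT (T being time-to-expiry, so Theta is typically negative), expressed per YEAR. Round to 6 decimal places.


Answer: Theta = -0.050507

Derivation:
d1 = 0.6814168180; d2 = 0.4692847837
phi(d1) = 0.3162877201; exp(-qT) = 1.0000000000; exp(-rT) = 0.8940442575
Theta = -S*exp(-qT)*phi(d1)*sigma/(2*sqrt(T)) - r*K*exp(-rT)*N(d2) + q*S*exp(-qT)*N(d1)
N(d1) = 0.7521961079; N(d2) = 0.6805669549; sqrt(T) = 1.4142135624
Term 1 = -1.0000 * 1.0000000000 * 0.3162877201 * 0.1500 / (2 * 1.4142135624) = -0.0167736894
Term 2 = -0.0560 * 0.9900 * 0.8940442575 * 0.6805669549 = -0.0337328549
Term 3 = 0 (no dividend yield, q = 0)
Theta = -0.0167736894 + (-0.0337328549) + (0.0000000000) = -0.050507


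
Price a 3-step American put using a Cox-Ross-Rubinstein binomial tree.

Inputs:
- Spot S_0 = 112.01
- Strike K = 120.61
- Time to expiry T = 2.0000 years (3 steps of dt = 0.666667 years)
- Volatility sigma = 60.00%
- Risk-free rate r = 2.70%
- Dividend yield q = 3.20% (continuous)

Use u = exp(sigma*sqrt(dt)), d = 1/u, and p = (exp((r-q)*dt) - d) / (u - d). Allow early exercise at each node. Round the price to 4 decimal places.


Answer: Price = V(0,0) = 43.8628

Derivation:
dt = T/N = 0.666667
u = exp(sigma*sqrt(dt)) = 1.632150; d = 1/u = 0.612689
p = (exp((r-q)*dt) - d) / (u - d) = 0.376653
Discount per step: exp(-r*dt) = 0.982161
Stock lattice S(k, i) with i counting down-moves:
  k=0: S(0,0) = 112.0100
  k=1: S(1,0) = 182.8171; S(1,1) = 68.6273
  k=2: S(2,0) = 298.3848; S(2,1) = 112.0100; S(2,2) = 42.0472
  k=3: S(3,0) = 487.0087; S(3,1) = 182.8171; S(3,2) = 68.6273; S(3,3) = 25.7618
Terminal payoffs V(N, i) = max(K - S_T, 0):
  V(3,0) = 0.000000; V(3,1) = 0.000000; V(3,2) = 51.982714; V(3,3) = 94.848161
Backward induction: V(k, i) = exp(-r*dt) * [p * V(k+1, i) + (1-p) * V(k+1, i+1)]; then take max(V_cont, immediate exercise) for American.
  V(2,0) = exp(-r*dt) * [p*0.000000 + (1-p)*0.000000] = 0.000000; exercise = 0.000000; V(2,0) = max -> 0.000000
  V(2,1) = exp(-r*dt) * [p*0.000000 + (1-p)*51.982714] = 31.825210; exercise = 8.600000; V(2,1) = max -> 31.825210
  V(2,2) = exp(-r*dt) * [p*51.982714 + (1-p)*94.848161] = 77.298771; exercise = 78.562823; V(2,2) = max -> 78.562823
  V(1,0) = exp(-r*dt) * [p*0.000000 + (1-p)*31.825210] = 19.484246; exercise = 0.000000; V(1,0) = max -> 19.484246
  V(1,1) = exp(-r*dt) * [p*31.825210 + (1-p)*78.562823] = 59.871500; exercise = 51.982714; V(1,1) = max -> 59.871500
  V(0,0) = exp(-r*dt) * [p*19.484246 + (1-p)*59.871500] = 43.862826; exercise = 8.600000; V(0,0) = max -> 43.862826


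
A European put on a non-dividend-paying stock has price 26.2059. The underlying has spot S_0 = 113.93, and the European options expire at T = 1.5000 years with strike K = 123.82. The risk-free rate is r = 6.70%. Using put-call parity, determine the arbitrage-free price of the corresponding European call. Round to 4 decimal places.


Put-call parity: C - P = S_0 * exp(-qT) - K * exp(-rT).
S_0 * exp(-qT) = 113.9300 * 1.00000000 = 113.93000000
K * exp(-rT) = 123.8200 * 0.90438511 = 111.98096462
C = P + S*exp(-qT) - K*exp(-rT)
C = 26.2059 + 113.93000000 - 111.98096462 = 28.1549

Answer: Call price = 28.1549


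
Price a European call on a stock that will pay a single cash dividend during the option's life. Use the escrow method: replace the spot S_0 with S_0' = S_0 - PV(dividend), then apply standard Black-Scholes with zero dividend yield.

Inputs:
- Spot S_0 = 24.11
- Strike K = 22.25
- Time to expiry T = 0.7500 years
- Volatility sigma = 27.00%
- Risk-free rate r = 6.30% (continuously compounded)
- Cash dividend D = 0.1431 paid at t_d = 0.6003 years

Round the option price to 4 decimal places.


PV(D) = D * exp(-r * t_d) = 0.1431 * 0.96288730 = 0.13778917
S_0' = S_0 - PV(D) = 24.1100 - 0.13778917 = 23.97221083
d1 = (ln(S_0'/K) + (r + sigma^2/2)*T) / (sigma*sqrt(T)) = 0.63782565
d2 = d1 - sigma*sqrt(T) = 0.40399879
exp(-rT) = 0.95384891
N(d1) = 0.73820641; N(d2) = 0.65689320
C = S_0' * N(d1) - K * exp(-rT) * N(d2) = 23.97221083 * 0.73820641 - 22.2500 * 0.95384891 * 0.65689320 = 3.7551

Answer: Price = 3.7551
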